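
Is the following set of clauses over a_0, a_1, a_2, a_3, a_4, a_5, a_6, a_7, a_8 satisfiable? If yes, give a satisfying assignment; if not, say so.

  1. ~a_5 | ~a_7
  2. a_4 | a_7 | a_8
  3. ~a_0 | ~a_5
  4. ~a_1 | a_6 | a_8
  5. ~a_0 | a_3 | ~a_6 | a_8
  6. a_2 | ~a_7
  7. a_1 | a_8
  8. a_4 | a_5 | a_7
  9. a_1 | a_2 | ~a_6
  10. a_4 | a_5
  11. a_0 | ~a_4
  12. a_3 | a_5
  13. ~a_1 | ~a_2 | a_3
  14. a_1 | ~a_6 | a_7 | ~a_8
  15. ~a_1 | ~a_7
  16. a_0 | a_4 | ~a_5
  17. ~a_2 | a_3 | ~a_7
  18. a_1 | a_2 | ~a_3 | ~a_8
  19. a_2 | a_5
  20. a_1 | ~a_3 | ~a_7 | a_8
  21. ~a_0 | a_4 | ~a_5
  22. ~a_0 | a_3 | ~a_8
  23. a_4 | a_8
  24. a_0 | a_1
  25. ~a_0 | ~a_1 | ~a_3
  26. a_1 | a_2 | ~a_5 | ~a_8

Set a_0 = True.
  then (~a_0 | ~a_5) forces a_5 = False.
  then (a_4 | a_5) forces a_4 = True.
  then (a_3 | a_5) forces a_3 = True.
  then (a_2 | a_5) forces a_2 = True.
  then (~a_0 | ~a_1 | ~a_3) forces a_1 = False.
  then (a_1 | a_8) forces a_8 = True.
Set a_6 = False.
Set a_7 = True.
All clauses satisfied.

a_0=T; a_1=F; a_2=T; a_3=T; a_4=T; a_5=F; a_6=F; a_7=T; a_8=T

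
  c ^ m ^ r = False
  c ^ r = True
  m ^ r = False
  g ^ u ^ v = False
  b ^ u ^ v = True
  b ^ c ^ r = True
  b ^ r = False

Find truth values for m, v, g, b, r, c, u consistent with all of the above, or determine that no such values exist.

Adding constraints 1, 3, 6, 7 mod 2: every variable appears an even number of times on the left, so the left side is 0.
But the right sides sum to 1 (mod 2). 0 ≠ 1 — the system is inconsistent.

UNSATISFIABLE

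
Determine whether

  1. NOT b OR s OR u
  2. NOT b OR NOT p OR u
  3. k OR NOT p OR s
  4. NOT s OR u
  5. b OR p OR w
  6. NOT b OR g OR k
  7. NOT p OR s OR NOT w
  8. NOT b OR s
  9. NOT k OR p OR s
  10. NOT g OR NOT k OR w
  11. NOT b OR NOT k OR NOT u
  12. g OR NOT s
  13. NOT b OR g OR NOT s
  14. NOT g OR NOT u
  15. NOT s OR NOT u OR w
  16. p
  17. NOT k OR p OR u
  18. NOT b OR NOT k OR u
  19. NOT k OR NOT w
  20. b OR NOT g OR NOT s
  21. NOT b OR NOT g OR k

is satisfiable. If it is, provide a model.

k = True, w = False, g = False, p = True, b = False, s = False, u = True

Unit clause (p) forces p = True.
Set k = True.
  then (NOT k OR NOT w) forces w = False.
  then (NOT g OR NOT k OR w) forces g = False.
  then (g OR NOT s) forces s = False.
  then (NOT b OR s) forces b = False.
Set u = True.
All clauses satisfied.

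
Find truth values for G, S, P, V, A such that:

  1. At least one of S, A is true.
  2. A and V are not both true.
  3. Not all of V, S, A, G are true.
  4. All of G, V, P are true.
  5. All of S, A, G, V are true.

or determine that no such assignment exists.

UNSATISFIABLE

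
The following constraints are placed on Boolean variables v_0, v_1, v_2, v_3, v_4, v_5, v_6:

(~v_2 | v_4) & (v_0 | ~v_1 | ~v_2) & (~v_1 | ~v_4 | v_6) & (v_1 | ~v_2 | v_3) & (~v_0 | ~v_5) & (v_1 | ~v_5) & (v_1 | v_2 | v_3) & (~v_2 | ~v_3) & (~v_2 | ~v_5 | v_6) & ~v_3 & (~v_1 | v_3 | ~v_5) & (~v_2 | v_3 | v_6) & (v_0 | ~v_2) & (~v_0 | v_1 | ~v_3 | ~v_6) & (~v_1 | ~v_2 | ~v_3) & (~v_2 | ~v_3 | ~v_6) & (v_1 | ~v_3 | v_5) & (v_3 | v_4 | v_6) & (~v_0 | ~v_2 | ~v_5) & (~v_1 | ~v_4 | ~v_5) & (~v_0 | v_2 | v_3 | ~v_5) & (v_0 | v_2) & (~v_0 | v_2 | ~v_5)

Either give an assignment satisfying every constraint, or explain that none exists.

v_0 = True, v_1 = True, v_2 = True, v_3 = False, v_4 = True, v_5 = False, v_6 = True

Unit clause (~v_3) forces v_3 = False.
Try v_0 = False:
  (v_0 | ~v_2) forces v_2 = False.
  clause (v_0 | v_2) is falsified — backtrack.
So v_0 = True.
  then (~v_0 | ~v_5) forces v_5 = False.
Set v_1 = True.
Set v_2 = True.
  then (~v_2 | v_4) forces v_4 = True.
  then (~v_1 | ~v_4 | v_6) forces v_6 = True.
All clauses satisfied.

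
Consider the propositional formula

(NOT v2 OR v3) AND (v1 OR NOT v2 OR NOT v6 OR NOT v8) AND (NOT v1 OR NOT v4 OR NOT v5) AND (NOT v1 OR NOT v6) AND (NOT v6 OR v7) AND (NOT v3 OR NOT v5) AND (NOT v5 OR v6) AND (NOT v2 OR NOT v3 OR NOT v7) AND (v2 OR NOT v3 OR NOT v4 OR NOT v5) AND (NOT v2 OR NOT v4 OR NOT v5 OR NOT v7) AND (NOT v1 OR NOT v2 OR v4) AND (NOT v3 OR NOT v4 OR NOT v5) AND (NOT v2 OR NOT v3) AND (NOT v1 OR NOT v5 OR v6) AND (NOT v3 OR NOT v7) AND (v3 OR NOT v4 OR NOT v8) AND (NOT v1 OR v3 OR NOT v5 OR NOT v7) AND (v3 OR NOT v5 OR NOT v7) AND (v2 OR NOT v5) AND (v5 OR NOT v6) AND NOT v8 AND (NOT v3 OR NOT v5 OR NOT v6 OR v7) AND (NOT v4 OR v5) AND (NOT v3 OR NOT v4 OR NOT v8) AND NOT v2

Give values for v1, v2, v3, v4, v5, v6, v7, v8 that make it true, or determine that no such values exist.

v1=T, v2=F, v3=T, v4=F, v5=F, v6=F, v7=F, v8=F

Unit clause (NOT v8) forces v8 = False.
Unit clause (NOT v2) forces v2 = False.
In (v2 OR NOT v5) only NOT v5 is left, so v5 = False.
In (v5 OR NOT v6) only NOT v6 is left, so v6 = False.
In (NOT v4 OR v5) only NOT v4 is left, so v4 = False.
Set v1 = True.
Set v3 = True.
  then (NOT v3 OR NOT v7) forces v7 = False.
All clauses satisfied.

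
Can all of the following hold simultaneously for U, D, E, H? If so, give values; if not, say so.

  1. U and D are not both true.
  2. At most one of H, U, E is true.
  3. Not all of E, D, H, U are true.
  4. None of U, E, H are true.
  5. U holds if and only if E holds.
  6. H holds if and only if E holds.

U = False, D = True, E = False, H = False

  (1) U=F, D=T — not both ✓
  (2) {H, U, E}: 0 true — at most one ✓
  (3) {E, D, H, U}: 1/4 true — not all ✓
  (4) {U, E, H}: 0 true — none ✓
  (5) U=F, E=F — same ✓
  (6) H=F, E=F — same ✓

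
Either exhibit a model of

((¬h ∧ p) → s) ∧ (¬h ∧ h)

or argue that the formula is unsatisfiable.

UNSATISFIABLE

Case h = True: the conjunct ¬h is False.
Case h = False: the conjunct h is False.
Both cases fail — unsatisfiable.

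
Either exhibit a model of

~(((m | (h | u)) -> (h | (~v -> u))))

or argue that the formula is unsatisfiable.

v = False, u = False, h = False, m = True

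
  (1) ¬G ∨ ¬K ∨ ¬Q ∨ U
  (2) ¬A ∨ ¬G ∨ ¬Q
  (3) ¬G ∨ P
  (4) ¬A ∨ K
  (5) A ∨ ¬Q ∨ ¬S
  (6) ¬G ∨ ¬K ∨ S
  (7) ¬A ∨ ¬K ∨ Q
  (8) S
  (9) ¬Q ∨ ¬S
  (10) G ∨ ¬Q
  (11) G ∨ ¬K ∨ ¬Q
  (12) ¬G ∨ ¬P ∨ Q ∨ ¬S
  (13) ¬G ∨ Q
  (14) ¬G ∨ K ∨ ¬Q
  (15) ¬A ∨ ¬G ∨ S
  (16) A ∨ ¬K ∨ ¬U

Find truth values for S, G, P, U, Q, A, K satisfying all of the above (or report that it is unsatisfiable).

Unit clause (S) forces S = True.
In (¬Q ∨ ¬S) only ¬Q is left, so Q = False.
In (¬G ∨ Q) only ¬G is left, so G = False.
Set P = True.
Set U = False.
Try A = True:
  (¬A ∨ K) forces K = True.
  clause (¬A ∨ ¬K ∨ Q) is falsified — backtrack.
So A = False.
Set K = False.
All clauses satisfied.

S: True; G: False; P: True; U: False; Q: False; A: False; K: False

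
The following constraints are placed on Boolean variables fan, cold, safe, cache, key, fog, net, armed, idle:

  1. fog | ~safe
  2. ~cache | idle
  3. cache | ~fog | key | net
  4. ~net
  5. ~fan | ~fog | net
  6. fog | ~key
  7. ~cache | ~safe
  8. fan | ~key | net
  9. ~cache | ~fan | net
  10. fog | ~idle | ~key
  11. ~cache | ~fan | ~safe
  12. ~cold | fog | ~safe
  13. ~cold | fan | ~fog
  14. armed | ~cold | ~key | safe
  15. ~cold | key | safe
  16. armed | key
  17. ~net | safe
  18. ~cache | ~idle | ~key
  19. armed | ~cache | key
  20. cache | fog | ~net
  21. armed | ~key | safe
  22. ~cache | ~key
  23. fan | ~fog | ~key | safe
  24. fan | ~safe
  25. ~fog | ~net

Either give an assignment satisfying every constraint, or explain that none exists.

fan = False, cold = False, safe = False, cache = True, key = False, fog = True, net = False, armed = True, idle = True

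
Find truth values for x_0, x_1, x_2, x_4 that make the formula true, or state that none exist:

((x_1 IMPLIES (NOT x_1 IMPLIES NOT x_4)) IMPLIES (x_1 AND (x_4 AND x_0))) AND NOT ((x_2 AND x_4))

x_0 = True; x_1 = True; x_2 = False; x_4 = True

  (x_1 IMPLIES (NOT x_1 IMPLIES NOT x_4)) IMPLIES (x_1 AND (x_4 AND x_0)) = True
    x_1 IMPLIES (NOT x_1 IMPLIES NOT x_4) = True
      NOT x_1 IMPLIES NOT x_4 = True
        NOT x_1 = False
        NOT x_4 = False
    x_1 AND (x_4 AND x_0) = True
      x_4 AND x_0 = True
  NOT ((x_2 AND x_4)) = True
    x_2 AND x_4 = False
Both conjuncts True, so the formula holds.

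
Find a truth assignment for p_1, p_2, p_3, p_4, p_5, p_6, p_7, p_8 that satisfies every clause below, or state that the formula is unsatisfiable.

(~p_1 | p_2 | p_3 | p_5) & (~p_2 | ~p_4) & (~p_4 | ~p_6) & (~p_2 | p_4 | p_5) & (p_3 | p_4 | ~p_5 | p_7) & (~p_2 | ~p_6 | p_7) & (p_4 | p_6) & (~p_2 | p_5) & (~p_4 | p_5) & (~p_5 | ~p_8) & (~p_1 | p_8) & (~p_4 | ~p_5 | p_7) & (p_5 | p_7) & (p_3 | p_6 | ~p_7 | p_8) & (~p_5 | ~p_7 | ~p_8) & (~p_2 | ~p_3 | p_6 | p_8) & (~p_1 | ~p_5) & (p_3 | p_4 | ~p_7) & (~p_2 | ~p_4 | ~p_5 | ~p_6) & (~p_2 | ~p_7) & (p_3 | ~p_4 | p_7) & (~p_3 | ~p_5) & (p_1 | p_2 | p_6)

p_1=T, p_2=F, p_3=T, p_4=F, p_5=F, p_6=T, p_7=T, p_8=T

Set p_1 = True.
  then (~p_1 | p_8) forces p_8 = True.
  then (~p_1 | ~p_5) forces p_5 = False.
  then (~p_2 | p_5) forces p_2 = False.
  then (~p_4 | p_5) forces p_4 = False.
  then (p_5 | p_7) forces p_7 = True.
  then (p_3 | p_4 | ~p_7) forces p_3 = True.
  then (p_4 | p_6) forces p_6 = True.
All clauses satisfied.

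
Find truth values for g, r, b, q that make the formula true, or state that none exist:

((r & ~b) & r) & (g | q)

g=F; r=T; b=F; q=T

  (r & ~b) & r = True
    r & ~b = True
      ~b = True
  g | q = True
Both conjuncts True, so the formula holds.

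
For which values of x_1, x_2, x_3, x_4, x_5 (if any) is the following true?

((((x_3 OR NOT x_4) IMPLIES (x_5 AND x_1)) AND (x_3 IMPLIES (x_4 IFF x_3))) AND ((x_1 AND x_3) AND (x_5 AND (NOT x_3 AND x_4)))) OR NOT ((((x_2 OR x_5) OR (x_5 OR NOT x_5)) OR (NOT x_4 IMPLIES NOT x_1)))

Unsatisfiable — no assignment works.

Case x_5 = True: the formula simplifies to (((x_3 OR NOT x_4) IMPLIES x_1) AND (x_3 IMPLIES (x_4 IFF x_3))) AND ((x_1 AND x_3) AND (NOT x_3 AND x_4)).
  x_3 = True: the conjunct NOT x_3 is False.
  x_3 = False: the conjunct x_3 is False.
Case x_5 = False: the formula becomes ((NOT ((x_3 OR NOT x_4)) AND (x_3 IMPLIES (x_4 IFF x_3))) AND False) OR NOT True = False.
Both cases fail — unsatisfiable.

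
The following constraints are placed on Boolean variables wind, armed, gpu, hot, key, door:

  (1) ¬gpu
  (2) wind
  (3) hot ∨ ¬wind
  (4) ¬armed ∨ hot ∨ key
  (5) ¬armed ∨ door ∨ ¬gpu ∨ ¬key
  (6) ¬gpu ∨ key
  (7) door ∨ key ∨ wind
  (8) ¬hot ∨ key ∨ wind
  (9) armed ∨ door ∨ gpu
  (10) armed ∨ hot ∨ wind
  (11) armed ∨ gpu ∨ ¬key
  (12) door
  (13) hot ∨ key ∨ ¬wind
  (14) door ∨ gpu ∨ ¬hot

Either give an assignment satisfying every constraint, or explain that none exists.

Unit clause (¬gpu) forces gpu = False.
Unit clause (wind) forces wind = True.
In (hot ∨ ¬wind) only hot is left, so hot = True.
Unit clause (door) forces door = True.
Set armed = True.
Set key = True.
All clauses satisfied.

wind: True, armed: True, gpu: False, hot: True, key: True, door: True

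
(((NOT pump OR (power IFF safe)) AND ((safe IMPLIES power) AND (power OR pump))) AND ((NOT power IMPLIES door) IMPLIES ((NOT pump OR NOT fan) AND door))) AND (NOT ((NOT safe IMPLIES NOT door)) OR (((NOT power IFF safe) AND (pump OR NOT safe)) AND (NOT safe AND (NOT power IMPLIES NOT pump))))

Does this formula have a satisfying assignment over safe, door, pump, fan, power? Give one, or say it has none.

safe: False, door: True, pump: False, fan: True, power: True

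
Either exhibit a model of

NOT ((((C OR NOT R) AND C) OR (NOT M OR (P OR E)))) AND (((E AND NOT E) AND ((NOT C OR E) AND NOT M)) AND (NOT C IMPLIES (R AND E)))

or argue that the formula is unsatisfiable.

UNSATISFIABLE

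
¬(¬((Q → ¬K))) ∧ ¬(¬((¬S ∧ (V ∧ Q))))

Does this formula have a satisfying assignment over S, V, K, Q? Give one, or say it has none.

S=F, V=T, K=F, Q=T

  ¬(¬((Q → ¬K))) = True
    ¬((Q → ¬K)) = False
      Q → ¬K = True
        ¬K = True
  ¬(¬((¬S ∧ (V ∧ Q)))) = True
    ¬((¬S ∧ (V ∧ Q))) = False
      ¬S ∧ (V ∧ Q) = True
        ¬S = True
        V ∧ Q = True
Both conjuncts True, so the formula holds.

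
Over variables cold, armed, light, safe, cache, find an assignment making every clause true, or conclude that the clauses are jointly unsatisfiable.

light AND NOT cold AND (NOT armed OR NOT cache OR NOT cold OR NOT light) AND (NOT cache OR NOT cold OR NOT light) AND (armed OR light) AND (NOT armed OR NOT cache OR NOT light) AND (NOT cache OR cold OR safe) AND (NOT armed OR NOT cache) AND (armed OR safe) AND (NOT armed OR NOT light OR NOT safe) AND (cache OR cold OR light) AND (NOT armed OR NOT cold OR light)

cold=F, armed=F, light=T, safe=T, cache=F

Unit clause (light) forces light = True.
Unit clause (NOT cold) forces cold = False.
Set armed = False.
  then (armed OR safe) forces safe = True.
Set cache = False.
All clauses satisfied.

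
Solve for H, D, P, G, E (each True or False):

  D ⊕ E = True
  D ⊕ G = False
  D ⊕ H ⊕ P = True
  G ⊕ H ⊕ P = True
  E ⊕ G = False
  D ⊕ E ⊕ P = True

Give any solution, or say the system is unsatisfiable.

Adding constraints 1, 2, 5 mod 2: every variable appears an even number of times on the left, so the left side is 0.
But the right sides sum to 1 (mod 2). 0 ≠ 1 — the system is inconsistent.

Unsatisfiable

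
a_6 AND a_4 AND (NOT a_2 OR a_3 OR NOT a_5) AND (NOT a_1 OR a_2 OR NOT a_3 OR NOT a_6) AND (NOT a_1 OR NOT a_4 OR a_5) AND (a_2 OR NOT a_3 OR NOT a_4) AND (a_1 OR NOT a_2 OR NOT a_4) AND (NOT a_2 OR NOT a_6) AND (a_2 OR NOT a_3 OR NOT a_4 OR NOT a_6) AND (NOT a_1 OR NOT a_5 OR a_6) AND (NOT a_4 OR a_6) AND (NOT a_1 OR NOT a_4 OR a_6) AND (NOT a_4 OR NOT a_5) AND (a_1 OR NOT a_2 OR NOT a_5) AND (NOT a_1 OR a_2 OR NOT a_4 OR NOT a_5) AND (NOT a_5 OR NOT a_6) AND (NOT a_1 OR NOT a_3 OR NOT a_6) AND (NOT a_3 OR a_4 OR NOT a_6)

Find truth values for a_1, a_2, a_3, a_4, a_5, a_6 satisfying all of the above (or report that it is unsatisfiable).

a_1 = False, a_2 = False, a_3 = False, a_4 = True, a_5 = False, a_6 = True

Unit clause (a_6) forces a_6 = True.
Unit clause (a_4) forces a_4 = True.
In (NOT a_2 OR NOT a_6) only NOT a_2 is left, so a_2 = False.
In (a_2 OR NOT a_3 OR NOT a_4 OR NOT a_6) only NOT a_3 is left, so a_3 = False.
In (NOT a_4 OR NOT a_5) only NOT a_5 is left, so a_5 = False.
In (NOT a_1 OR NOT a_4 OR a_5) only NOT a_1 is left, so a_1 = False.
All clauses satisfied.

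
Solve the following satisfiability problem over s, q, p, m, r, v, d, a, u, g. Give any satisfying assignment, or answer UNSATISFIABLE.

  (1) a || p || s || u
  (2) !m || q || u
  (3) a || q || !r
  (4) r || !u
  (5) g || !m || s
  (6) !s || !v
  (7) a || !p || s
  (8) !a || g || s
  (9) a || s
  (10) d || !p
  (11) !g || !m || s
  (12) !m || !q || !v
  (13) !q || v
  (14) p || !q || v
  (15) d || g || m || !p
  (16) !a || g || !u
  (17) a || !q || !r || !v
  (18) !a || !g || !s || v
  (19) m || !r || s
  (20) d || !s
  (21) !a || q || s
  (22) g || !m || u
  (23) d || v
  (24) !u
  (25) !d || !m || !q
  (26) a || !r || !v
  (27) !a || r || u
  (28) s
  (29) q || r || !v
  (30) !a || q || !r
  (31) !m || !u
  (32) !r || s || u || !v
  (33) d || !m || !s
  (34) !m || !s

s = True, q = False, p = True, m = False, r = False, v = False, d = True, a = False, u = False, g = False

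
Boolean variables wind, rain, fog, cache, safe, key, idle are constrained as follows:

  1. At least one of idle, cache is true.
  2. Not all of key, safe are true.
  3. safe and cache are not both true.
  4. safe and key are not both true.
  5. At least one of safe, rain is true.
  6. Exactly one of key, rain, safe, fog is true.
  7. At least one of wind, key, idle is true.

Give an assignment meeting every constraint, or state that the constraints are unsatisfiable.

wind=T, rain=T, fog=F, cache=T, safe=F, key=F, idle=T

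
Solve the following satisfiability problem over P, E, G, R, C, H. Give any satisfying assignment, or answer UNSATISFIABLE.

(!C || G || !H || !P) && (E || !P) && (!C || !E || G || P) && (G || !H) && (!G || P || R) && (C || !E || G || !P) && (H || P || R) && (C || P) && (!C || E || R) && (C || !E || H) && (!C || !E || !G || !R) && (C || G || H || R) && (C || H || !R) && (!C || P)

Set P = True.
  then (E || !P) forces E = True.
Set G = False.
  then (G || !H) forces H = False.
  then (C || !E || G || !P) forces C = True.
Set R = True.
All clauses satisfied.

P: True, E: True, G: False, R: True, C: True, H: False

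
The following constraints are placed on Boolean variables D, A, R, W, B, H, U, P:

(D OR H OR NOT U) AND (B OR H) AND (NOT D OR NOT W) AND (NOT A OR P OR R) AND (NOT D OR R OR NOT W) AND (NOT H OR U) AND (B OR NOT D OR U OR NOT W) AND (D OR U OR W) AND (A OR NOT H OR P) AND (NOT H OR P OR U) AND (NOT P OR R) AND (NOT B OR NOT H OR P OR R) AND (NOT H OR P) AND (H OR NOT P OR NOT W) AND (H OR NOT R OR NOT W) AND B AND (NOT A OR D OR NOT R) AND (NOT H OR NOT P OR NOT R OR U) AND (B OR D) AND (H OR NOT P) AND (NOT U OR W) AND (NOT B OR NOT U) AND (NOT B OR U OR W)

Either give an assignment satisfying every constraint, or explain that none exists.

D = False, A = False, R = False, W = True, B = True, H = False, U = False, P = False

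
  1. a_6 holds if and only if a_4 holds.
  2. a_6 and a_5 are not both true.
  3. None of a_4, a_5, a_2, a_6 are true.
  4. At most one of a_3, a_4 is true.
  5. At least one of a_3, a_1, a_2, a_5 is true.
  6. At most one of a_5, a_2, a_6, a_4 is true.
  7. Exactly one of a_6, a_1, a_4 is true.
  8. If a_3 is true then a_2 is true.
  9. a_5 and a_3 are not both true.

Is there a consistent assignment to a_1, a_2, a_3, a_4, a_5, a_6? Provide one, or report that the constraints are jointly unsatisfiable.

a_1 = True, a_2 = False, a_3 = False, a_4 = False, a_5 = False, a_6 = False

  (1) a_6=F, a_4=F — same ✓
  (2) a_6=F, a_5=F — not both ✓
  (3) {a_4, a_5, a_2, a_6}: 0 true — none ✓
  (4) {a_3, a_4}: 0 true — at most one ✓
  (5) {a_3, a_1, a_2, a_5}: 1 true — at least one ✓
  (6) {a_5, a_2, a_6, a_4}: 0 true — at most one ✓
  (7) {a_6, a_1, a_4}: 1 true — exactly one ✓
  (8) a_3=F ⇒ a_2: vacuous ✓
  (9) a_5=F, a_3=F — not both ✓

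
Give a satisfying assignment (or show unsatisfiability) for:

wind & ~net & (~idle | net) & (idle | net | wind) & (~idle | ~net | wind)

net = False, idle = False, wind = True

Unit clause (wind) forces wind = True.
Unit clause (~net) forces net = False.
In (~idle | net) only ~idle is left, so idle = False.
Check each clause:
  (wind): wind holds.
  (~net): ~net holds.
  (~idle | net): ~idle holds.
  (idle | net | wind): wind holds.
  (~idle | ~net | wind): ~idle holds.
All clauses satisfied.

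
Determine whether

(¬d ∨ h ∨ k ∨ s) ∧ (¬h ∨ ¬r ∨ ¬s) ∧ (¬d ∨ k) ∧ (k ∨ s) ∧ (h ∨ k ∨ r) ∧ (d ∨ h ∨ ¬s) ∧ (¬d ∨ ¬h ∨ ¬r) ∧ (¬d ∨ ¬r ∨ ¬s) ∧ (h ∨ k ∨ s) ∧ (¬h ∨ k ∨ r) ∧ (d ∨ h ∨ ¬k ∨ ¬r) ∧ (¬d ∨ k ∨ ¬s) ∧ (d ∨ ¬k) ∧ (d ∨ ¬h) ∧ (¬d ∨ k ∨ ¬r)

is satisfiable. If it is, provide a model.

Try d = False:
  (d ∨ ¬k) forces k = False.
  (k ∨ s) forces s = True.
  (d ∨ h ∨ ¬s) forces h = True.
  clause (d ∨ ¬h) is falsified — backtrack.
So d = True.
  then (¬d ∨ k) forces k = True.
Set r = False.
Set s = False.
Set h = True.
All clauses satisfied.

d = True, r = False, s = False, h = True, k = True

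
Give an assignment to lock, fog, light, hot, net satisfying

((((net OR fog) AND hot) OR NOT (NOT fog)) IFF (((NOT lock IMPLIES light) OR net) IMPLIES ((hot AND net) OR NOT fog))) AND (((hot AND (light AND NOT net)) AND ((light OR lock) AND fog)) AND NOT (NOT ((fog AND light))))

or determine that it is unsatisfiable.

Unsatisfiable

Case fog = True: the formula simplifies to (((NOT lock IMPLIES light) OR net) IMPLIES (hot AND net)) AND (((hot AND (light AND NOT net)) AND (light OR lock)) AND NOT (NOT light)).
  light = True: simplifies to (hot AND net) AND (hot AND NOT net).
    net = True: the conjunct NOT net is False.
    net = False: the conjunct net is False.
  light = False: the conjunct light is False.
Case fog = False: the conjunct fog is False.
Both cases fail — unsatisfiable.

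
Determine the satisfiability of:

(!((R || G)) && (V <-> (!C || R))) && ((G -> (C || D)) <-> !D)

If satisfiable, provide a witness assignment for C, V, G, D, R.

C = False, V = True, G = False, D = False, R = False

  !((R || G)) && (V <-> (!C || R)) = True
    !((R || G)) = True
      R || G = False
    V <-> (!C || R) = True
      !C || R = True
        !C = True
  (G -> (C || D)) <-> !D = True
    G -> (C || D) = True
      C || D = False
    !D = True
Both conjuncts True, so the formula holds.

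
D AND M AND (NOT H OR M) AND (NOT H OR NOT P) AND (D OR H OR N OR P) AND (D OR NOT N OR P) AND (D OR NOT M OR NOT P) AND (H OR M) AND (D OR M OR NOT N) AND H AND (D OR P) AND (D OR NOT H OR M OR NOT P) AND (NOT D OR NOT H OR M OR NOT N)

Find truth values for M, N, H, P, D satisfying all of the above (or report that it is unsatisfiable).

M: True; N: True; H: True; P: False; D: True

Unit clause (D) forces D = True.
Unit clause (M) forces M = True.
Unit clause (H) forces H = True.
In (NOT H OR NOT P) only NOT P is left, so P = False.
Set N = True.
All clauses satisfied.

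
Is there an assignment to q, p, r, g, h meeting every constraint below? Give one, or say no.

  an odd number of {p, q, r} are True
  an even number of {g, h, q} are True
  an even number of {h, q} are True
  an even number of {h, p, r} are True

Adding constraints 1, 3, 4 mod 2: every variable appears an even number of times on the left, so the left side is 0.
But the right sides sum to 1 (mod 2). 0 ≠ 1 — the system is inconsistent.

No satisfying assignment exists.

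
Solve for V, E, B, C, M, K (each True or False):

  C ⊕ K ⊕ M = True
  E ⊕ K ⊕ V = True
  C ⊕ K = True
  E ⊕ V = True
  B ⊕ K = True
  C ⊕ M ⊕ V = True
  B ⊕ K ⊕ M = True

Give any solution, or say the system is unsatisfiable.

V = False, E = True, B = True, C = True, M = False, K = False

C ⊕ K ⊕ M = T ⊕ F ⊕ F = True ✓
E ⊕ K ⊕ V = T ⊕ F ⊕ F = True ✓
C ⊕ K = T ⊕ F = True ✓
E ⊕ V = T ⊕ F = True ✓
B ⊕ K = T ⊕ F = True ✓
C ⊕ M ⊕ V = T ⊕ F ⊕ F = True ✓
B ⊕ K ⊕ M = T ⊕ F ⊕ F = True ✓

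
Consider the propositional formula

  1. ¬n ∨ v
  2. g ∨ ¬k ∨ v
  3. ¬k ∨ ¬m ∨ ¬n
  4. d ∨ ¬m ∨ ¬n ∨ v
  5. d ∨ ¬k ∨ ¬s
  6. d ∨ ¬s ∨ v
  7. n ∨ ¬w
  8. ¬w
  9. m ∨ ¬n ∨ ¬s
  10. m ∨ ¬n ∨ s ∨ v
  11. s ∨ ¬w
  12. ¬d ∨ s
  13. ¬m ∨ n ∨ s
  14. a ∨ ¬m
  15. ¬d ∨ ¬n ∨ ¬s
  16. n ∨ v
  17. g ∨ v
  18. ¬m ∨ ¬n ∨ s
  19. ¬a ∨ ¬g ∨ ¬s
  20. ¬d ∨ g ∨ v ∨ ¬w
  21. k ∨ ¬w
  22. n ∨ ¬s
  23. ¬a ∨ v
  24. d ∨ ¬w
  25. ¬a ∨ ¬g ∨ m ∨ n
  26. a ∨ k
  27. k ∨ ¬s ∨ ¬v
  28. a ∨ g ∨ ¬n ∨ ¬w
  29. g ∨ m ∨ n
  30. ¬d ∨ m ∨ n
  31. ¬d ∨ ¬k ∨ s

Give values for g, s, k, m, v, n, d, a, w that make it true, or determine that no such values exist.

Unit clause (¬w) forces w = False.
Set g = False.
  then (g ∨ v) forces v = True.
Set s = False.
  then (¬d ∨ s) forces d = False.
Set k = True.
Try m = True:
  (¬k ∨ ¬m ∨ ¬n) forces n = False.
  clause (¬m ∨ n ∨ s) is falsified — backtrack.
So m = False.
  then (g ∨ m ∨ n) forces n = True.
Set a = True.
All clauses satisfied.

g=F; s=F; k=T; m=F; v=T; n=T; d=F; a=T; w=F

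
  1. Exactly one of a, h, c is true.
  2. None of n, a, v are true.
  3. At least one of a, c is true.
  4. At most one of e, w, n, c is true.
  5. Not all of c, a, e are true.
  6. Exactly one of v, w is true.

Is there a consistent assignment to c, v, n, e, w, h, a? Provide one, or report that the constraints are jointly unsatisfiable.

Case v = True:
  Constraint (2) is violated (v=T) — contradiction.
Case v = False:
  (2) forces n = False.
  (2) forces a = False.
  (3) with a=F forces c = True.
  (1) with c=T forces h = False.
  (4) with c=T forces e = False.
  (4) with c=T forces w = False.
  Constraint (6) is violated (v=F, w=F) — contradiction.
Both cases fail — unsatisfiable.

Unsatisfiable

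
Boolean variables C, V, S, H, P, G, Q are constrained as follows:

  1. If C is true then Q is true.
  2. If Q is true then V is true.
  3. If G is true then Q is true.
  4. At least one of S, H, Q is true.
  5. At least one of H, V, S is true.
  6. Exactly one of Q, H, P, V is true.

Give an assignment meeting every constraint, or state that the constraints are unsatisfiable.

C: False, V: False, S: True, H: False, P: True, G: False, Q: False

  (1) C=F ⇒ Q: vacuous ✓
  (2) Q=F ⇒ V: vacuous ✓
  (3) G=F ⇒ Q: vacuous ✓
  (4) {S, H, Q}: 1 true — at least one ✓
  (5) {H, V, S}: 1 true — at least one ✓
  (6) {Q, H, P, V}: 1 true — exactly one ✓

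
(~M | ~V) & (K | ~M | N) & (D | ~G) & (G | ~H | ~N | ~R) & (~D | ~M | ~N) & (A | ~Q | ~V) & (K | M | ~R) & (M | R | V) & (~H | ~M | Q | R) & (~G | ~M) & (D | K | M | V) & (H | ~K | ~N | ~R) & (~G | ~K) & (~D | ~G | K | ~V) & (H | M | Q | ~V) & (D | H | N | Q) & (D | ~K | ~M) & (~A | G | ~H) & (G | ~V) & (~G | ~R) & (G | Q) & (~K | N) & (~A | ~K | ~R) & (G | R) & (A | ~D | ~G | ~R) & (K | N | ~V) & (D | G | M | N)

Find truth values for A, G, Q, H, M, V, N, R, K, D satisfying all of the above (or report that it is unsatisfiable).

A=T, G=F, Q=T, H=F, M=T, V=F, N=T, R=T, K=F, D=F

Set A = True.
Set G = False.
  then (~A | G | ~H) forces H = False.
  then (G | ~V) forces V = False.
  then (G | Q) forces Q = True.
  then (G | R) forces R = True.
  then (~A | ~K | ~R) forces K = False.
  then (K | M | ~R) forces M = True.
  then (K | ~M | N) forces N = True.
  then (~D | ~M | ~N) forces D = False.
All clauses satisfied.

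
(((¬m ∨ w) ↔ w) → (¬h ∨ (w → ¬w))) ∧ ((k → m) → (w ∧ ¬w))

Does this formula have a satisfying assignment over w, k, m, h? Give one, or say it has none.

w=F, k=T, m=F, h=F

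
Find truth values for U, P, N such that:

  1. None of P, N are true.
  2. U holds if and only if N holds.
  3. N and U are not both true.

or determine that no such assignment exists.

U=F, P=F, N=F

  (1) {P, N}: 0 true — none ✓
  (2) U=F, N=F — same ✓
  (3) N=F, U=F — not both ✓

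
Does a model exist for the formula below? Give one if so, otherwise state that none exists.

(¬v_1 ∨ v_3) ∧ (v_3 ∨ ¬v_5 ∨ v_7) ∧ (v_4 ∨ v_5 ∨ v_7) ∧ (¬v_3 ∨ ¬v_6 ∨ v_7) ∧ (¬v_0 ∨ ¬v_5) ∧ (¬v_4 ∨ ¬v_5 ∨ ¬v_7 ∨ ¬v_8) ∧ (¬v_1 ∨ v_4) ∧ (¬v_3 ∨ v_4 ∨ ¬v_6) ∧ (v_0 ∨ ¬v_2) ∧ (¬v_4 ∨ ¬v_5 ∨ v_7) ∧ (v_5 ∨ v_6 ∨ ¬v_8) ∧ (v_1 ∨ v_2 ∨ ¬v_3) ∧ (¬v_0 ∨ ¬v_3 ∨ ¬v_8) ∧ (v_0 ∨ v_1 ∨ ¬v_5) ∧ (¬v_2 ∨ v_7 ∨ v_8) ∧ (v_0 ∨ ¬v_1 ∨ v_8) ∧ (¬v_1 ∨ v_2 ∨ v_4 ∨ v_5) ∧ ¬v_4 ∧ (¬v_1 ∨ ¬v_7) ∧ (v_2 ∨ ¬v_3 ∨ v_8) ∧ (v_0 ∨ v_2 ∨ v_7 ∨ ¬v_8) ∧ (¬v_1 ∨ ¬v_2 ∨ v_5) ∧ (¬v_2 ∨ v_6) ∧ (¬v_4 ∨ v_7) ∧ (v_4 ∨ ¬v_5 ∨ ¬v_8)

Unit clause (¬v_4) forces v_4 = False.
In (¬v_1 ∨ v_4) only ¬v_1 is left, so v_1 = False.
Set v_0 = True.
  then (¬v_0 ∨ ¬v_5) forces v_5 = False.
  then (v_4 ∨ v_5 ∨ v_7) forces v_7 = True.
Set v_2 = False.
  then (v_1 ∨ v_2 ∨ ¬v_3) forces v_3 = False.
Set v_6 = True.
Set v_8 = False.
All clauses satisfied.

v_0: True; v_1: False; v_2: False; v_3: False; v_4: False; v_5: False; v_6: True; v_7: True; v_8: False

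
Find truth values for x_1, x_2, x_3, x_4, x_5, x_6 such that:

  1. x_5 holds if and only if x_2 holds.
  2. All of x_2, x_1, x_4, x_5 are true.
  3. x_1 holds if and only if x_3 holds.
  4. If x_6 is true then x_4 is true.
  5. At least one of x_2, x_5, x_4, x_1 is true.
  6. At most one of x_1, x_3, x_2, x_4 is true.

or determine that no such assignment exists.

No satisfying assignment exists.

Case x_1 = True:
  (2) forces x_2 = True.
  Constraint (6) is violated (x_1=T, x_2=T) — contradiction.
Case x_1 = False:
  Constraint (2) is violated (x_1=F) — contradiction.
Both cases fail — unsatisfiable.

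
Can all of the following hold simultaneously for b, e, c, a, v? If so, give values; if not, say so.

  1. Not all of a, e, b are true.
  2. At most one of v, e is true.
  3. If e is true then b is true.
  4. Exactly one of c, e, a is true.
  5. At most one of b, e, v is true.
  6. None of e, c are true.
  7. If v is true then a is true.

b = False, e = False, c = False, a = True, v = True

  (1) {a, e, b}: 1/3 true — not all ✓
  (2) {v, e}: 1 true — at most one ✓
  (3) e=F ⇒ b: vacuous ✓
  (4) {c, e, a}: 1 true — exactly one ✓
  (5) {b, e, v}: 1 true — at most one ✓
  (6) {e, c}: 0 true — none ✓
  (7) v=T ⇒ a: T ✓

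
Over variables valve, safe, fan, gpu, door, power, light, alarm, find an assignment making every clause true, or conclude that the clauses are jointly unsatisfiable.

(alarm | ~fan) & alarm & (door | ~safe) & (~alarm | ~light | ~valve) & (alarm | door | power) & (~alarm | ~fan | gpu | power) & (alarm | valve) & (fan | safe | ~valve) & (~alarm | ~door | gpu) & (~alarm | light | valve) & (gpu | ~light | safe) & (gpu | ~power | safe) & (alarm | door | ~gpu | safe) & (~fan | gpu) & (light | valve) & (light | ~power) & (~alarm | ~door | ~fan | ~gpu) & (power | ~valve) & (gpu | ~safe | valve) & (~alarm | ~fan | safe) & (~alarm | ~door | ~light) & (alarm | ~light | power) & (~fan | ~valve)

valve=F, safe=F, fan=F, gpu=T, door=F, power=F, light=T, alarm=T

Unit clause (alarm) forces alarm = True.
Try valve = True:
  (~alarm | ~light | ~valve) forces light = False.
  (light | ~power) forces power = False.
  clause (power | ~valve) is falsified — backtrack.
So valve = False.
  then (~alarm | light | valve) forces light = True.
  then (~alarm | ~door | ~light) forces door = False.
  then (door | ~safe) forces safe = False.
  then (gpu | ~light | safe) forces gpu = True.
  then (~alarm | ~fan | safe) forces fan = False.
Set power = False.
All clauses satisfied.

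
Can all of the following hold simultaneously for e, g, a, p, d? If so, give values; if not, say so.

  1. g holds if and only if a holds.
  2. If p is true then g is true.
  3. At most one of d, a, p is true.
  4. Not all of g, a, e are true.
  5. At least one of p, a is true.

e=F, g=T, a=T, p=F, d=F

  (1) g=T, a=T — same ✓
  (2) p=F ⇒ g: vacuous ✓
  (3) {d, a, p}: 1 true — at most one ✓
  (4) {g, a, e}: 2/3 true — not all ✓
  (5) {p, a}: 1 true — at least one ✓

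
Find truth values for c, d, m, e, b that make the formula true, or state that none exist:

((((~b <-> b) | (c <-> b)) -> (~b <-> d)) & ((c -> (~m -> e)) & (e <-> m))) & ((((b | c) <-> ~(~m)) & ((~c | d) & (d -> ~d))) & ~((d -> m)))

Case d = True: the conjunct d -> ~d becomes True -> ~True = False.
Case d = False: the conjunct ~((d -> m)) becomes ~((False -> m)) = False.
Both cases fail — unsatisfiable.

No satisfying assignment exists.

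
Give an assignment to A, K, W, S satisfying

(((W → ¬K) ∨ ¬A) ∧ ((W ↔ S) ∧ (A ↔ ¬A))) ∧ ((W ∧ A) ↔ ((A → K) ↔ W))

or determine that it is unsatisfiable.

The formula is unsatisfiable.

The conjunct A ↔ ¬A is unsatisfiable on its own:
  A=F: evaluates to False.
  A=T: evaluates to False.
So the whole conjunction is unsatisfiable.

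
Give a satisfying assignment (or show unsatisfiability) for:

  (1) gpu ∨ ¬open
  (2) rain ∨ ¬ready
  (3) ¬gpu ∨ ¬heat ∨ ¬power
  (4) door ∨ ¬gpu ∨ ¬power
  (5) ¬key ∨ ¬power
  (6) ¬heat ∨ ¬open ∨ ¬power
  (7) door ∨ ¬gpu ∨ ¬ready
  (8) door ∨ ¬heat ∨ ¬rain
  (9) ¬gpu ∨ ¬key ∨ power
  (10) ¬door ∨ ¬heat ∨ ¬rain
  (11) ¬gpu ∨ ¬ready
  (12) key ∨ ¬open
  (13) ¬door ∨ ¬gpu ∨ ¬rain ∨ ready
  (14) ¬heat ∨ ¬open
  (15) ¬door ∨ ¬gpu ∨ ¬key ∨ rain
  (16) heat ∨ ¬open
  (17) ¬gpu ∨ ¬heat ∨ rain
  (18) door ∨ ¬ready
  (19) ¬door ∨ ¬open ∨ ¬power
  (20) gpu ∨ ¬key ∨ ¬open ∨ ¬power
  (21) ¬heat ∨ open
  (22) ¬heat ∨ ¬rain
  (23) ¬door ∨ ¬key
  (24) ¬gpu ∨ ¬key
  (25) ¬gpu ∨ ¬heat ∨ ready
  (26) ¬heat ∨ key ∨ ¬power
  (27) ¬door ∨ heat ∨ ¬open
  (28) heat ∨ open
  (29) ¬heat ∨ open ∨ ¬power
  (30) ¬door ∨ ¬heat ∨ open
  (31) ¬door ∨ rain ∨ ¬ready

Unsatisfiable

Case heat = True:
  (¬heat ∨ ¬open) forces open = False.
  Clause (¬heat ∨ open) is falsified — contradiction.
Case heat = False:
  (heat ∨ ¬open) forces open = False.
  Clause (heat ∨ open) is falsified — contradiction.
Both cases fail, so the formula is unsatisfiable.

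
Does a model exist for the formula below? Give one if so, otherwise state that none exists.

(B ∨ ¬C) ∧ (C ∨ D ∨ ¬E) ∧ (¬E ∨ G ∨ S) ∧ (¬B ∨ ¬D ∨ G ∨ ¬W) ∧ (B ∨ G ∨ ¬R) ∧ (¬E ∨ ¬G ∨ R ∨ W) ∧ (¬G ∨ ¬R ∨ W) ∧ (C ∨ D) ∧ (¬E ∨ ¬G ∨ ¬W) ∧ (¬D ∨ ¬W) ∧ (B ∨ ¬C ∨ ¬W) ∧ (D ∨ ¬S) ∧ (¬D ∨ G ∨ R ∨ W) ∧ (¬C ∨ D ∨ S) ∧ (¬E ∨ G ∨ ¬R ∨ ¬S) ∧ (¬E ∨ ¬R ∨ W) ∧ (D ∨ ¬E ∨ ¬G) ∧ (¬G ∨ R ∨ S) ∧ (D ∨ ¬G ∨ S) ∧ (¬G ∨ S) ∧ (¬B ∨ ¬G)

R = False, C = False, W = False, E = False, S = True, B = False, D = True, G = True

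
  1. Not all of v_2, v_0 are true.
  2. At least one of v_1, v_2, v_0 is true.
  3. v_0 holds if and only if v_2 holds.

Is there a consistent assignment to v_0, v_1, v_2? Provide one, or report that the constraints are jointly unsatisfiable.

v_0=F, v_1=T, v_2=F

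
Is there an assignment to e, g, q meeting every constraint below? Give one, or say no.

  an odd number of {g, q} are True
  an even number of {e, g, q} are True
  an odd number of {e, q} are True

e: True, g: True, q: False

{g, q}: 1 true → odd ✓
{e, g, q}: 2 true → even ✓
{e, q}: 1 true → odd ✓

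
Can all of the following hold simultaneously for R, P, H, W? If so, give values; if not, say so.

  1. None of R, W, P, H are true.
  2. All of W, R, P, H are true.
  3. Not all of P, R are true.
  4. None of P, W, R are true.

UNSATISFIABLE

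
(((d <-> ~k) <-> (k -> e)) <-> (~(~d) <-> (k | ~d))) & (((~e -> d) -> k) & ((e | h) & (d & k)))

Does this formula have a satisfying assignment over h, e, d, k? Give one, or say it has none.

h: True; e: False; d: True; k: True

  ((d <-> ~k) <-> (k -> e)) <-> (~(~d) <-> (k | ~d)) = True
    (d <-> ~k) <-> (k -> e) = True
      d <-> ~k = False
        ~k = False
      k -> e = False
    ~(~d) <-> (k | ~d) = True
      ~(~d) = True
        ~d = False
      k | ~d = True
        ~d = False
  ((~e -> d) -> k) & ((e | h) & (d & k)) = True
    (~e -> d) -> k = True
      ~e -> d = True
        ~e = True
    (e | h) & (d & k) = True
      e | h = True
      d & k = True
Both conjuncts True, so the formula holds.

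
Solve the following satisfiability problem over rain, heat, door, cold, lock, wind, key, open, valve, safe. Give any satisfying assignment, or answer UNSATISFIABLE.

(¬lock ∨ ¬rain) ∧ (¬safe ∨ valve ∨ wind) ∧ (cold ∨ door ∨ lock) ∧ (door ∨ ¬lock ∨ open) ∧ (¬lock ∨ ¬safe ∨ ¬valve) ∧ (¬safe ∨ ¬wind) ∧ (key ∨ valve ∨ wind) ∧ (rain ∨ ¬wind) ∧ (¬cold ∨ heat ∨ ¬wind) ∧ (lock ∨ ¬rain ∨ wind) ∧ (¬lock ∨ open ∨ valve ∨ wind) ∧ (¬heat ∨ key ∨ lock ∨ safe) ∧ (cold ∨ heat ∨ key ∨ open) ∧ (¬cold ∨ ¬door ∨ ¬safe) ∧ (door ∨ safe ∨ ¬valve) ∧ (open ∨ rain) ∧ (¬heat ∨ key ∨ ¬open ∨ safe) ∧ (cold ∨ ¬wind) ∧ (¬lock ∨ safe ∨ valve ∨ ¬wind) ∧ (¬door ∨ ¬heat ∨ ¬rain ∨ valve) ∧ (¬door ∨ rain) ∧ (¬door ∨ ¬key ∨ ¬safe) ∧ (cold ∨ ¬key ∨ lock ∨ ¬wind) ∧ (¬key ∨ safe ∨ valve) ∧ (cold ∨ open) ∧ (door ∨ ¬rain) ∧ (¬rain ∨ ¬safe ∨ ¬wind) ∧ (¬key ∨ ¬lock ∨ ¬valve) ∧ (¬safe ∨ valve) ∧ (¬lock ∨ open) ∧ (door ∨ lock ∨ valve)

rain = False, heat = True, door = False, cold = True, lock = False, wind = False, key = True, open = True, valve = True, safe = True

Set rain = False.
  then (rain ∨ ¬wind) forces wind = False.
  then (open ∨ rain) forces open = True.
  then (¬door ∨ rain) forces door = False.
Set heat = True.
Set cold = True.
Set lock = False.
  then (door ∨ lock ∨ valve) forces valve = True.
  then (door ∨ safe ∨ ¬valve) forces safe = True.
Set key = True.
All clauses satisfied.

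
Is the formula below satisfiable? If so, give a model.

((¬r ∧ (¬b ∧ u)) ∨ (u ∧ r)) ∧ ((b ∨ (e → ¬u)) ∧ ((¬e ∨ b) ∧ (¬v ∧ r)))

u = True, v = False, r = True, e = True, b = True

  (¬r ∧ (¬b ∧ u)) ∨ (u ∧ r) = True
    ¬r ∧ (¬b ∧ u) = False
      ¬r = False
      ¬b ∧ u = False
        ¬b = False
    u ∧ r = True
  (b ∨ (e → ¬u)) ∧ ((¬e ∨ b) ∧ (¬v ∧ r)) = True
    b ∨ (e → ¬u) = True
      e → ¬u = False
        ¬u = False
    (¬e ∨ b) ∧ (¬v ∧ r) = True
      ¬e ∨ b = True
        ¬e = False
      ¬v ∧ r = True
        ¬v = True
Both conjuncts True, so the formula holds.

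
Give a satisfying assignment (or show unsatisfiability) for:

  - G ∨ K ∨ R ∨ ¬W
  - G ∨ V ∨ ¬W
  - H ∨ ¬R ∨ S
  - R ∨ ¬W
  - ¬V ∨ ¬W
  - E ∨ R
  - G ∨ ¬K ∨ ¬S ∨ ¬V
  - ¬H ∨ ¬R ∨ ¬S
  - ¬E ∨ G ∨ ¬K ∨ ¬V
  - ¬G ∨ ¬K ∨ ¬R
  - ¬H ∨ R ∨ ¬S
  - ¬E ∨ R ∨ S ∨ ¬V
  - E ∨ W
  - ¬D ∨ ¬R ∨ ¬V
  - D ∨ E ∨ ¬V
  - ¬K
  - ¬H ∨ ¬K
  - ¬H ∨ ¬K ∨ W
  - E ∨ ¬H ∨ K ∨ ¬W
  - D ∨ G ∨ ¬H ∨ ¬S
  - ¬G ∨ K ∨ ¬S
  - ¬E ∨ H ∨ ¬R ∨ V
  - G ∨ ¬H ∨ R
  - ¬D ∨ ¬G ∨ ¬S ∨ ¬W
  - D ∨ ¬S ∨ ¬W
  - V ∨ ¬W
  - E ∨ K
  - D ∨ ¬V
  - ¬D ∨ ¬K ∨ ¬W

Unit clause (¬K) forces K = False.
In (E ∨ K) only E is left, so E = True.
Set S = True.
  then (¬G ∨ K ∨ ¬S) forces G = False.
Try W = True:
  (G ∨ K ∨ R ∨ ¬W) forces R = True.
  (G ∨ V ∨ ¬W) forces V = True.
  clause (¬V ∨ ¬W) is falsified — backtrack.
So W = False.
Set V = False.
Set H = False.
  then (¬E ∨ H ∨ ¬R ∨ V) forces R = False.
Set D = False.
All clauses satisfied.

S=T; W=F; V=F; H=F; K=F; D=F; G=F; E=T; R=F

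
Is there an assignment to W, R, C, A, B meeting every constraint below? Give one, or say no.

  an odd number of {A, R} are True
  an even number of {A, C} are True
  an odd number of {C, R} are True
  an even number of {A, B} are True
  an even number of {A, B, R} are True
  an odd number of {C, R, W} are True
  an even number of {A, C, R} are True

W=F, R=F, C=T, A=T, B=T

{A, R}: 1 true → odd ✓
{A, C}: 2 true → even ✓
{C, R}: 1 true → odd ✓
{A, B}: 2 true → even ✓
{A, B, R}: 2 true → even ✓
{C, R, W}: 1 true → odd ✓
{A, C, R}: 2 true → even ✓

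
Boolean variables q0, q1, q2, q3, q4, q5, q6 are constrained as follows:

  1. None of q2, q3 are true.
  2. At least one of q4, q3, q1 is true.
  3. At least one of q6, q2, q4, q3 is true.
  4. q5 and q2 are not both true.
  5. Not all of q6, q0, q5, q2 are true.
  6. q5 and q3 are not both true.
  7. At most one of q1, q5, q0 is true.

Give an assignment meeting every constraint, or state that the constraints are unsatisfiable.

q0 = False, q1 = False, q2 = False, q3 = False, q4 = True, q5 = True, q6 = True

  (1) {q2, q3}: 0 true — none ✓
  (2) {q4, q3, q1}: 1 true — at least one ✓
  (3) {q6, q2, q4, q3}: 2 true — at least one ✓
  (4) q5=T, q2=F — not both ✓
  (5) {q6, q0, q5, q2}: 2/4 true — not all ✓
  (6) q5=T, q3=F — not both ✓
  (7) {q1, q5, q0}: 1 true — at most one ✓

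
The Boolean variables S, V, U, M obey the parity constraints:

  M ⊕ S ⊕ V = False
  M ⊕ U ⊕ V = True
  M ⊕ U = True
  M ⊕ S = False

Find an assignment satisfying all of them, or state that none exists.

S: True; V: False; U: False; M: True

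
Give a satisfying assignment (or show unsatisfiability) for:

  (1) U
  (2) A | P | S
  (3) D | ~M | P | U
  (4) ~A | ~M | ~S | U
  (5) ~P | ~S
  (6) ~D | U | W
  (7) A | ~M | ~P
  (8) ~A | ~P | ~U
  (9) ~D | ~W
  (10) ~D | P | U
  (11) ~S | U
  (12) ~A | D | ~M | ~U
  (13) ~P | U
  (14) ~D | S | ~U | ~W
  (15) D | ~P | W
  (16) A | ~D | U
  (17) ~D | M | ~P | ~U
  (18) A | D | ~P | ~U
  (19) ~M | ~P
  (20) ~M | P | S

Unit clause (U) forces U = True.
Try P = True:
  (~P | ~S) forces S = False.
  (~A | ~P | ~U) forces A = False.
  (A | ~M | ~P) forces M = False.
  (~D | M | ~P | ~U) forces D = False.
  clause (A | D | ~P | ~U) is falsified — backtrack.
So P = False.
Set M = True.
  then (~M | P | S) forces S = True.
Set A = True.
  then (~A | D | ~M | ~U) forces D = True.
  then (~D | ~W) forces W = False.
All clauses satisfied.

P = False, M = True, A = True, D = True, U = True, S = True, W = False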